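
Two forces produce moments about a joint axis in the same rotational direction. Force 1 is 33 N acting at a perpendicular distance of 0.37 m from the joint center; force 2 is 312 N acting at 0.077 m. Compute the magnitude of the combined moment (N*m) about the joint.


M = F1 * d1 + F2 * d2
M = 33 * 0.37 + 312 * 0.077
M = 12.2100 + 24.0240
M = 36.2340


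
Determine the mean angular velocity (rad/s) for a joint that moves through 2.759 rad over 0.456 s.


omega = delta_theta / delta_t
omega = 2.759 / 0.456
omega = 6.0504


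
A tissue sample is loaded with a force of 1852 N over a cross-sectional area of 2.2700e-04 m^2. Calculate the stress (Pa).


stress = F / A
stress = 1852 / 2.2700e-04
stress = 8.1586e+06


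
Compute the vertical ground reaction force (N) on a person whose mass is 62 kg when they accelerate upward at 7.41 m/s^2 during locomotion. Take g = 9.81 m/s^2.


GRF = m * (g + a)
GRF = 62 * (9.81 + 7.41)
GRF = 62 * 17.2200
GRF = 1067.6400


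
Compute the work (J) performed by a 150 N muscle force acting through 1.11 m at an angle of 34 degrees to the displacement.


W = F * d * cos(theta)
theta = 34 deg = 0.5934 rad
cos(theta) = 0.8290
W = 150 * 1.11 * 0.8290
W = 138.0348


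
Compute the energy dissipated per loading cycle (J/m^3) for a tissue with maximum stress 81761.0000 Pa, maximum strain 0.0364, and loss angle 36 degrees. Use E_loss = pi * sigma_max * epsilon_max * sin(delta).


E_loss = pi * sigma_max * epsilon_max * sin(delta)
delta = 36 deg = 0.6283 rad
sin(delta) = 0.5878
E_loss = pi * 81761.0000 * 0.0364 * 0.5878
E_loss = 5495.6129


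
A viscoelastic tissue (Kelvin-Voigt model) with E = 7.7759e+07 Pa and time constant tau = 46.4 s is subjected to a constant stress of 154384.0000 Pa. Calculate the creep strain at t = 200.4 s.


epsilon(t) = (sigma/E) * (1 - exp(-t/tau))
sigma/E = 154384.0000 / 7.7759e+07 = 0.0020
exp(-t/tau) = exp(-200.4 / 46.4) = 0.0133
epsilon = 0.0020 * (1 - 0.0133)
epsilon = 0.0020


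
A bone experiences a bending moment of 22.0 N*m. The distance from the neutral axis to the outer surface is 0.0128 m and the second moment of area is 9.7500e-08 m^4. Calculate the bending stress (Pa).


sigma = M * c / I
sigma = 22.0 * 0.0128 / 9.7500e-08
M * c = 0.2816
sigma = 2.8882e+06


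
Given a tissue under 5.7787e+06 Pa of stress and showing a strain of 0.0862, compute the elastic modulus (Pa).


E = stress / strain
E = 5.7787e+06 / 0.0862
E = 6.7038e+07


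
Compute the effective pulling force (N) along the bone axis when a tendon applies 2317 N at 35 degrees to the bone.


F_eff = F_tendon * cos(theta)
theta = 35 deg = 0.6109 rad
cos(theta) = 0.8192
F_eff = 2317 * 0.8192
F_eff = 1897.9753


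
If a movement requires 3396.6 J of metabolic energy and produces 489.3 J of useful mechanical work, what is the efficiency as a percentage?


eta = (W_mech / E_meta) * 100
eta = (489.3 / 3396.6) * 100
ratio = 0.1441
eta = 14.4056


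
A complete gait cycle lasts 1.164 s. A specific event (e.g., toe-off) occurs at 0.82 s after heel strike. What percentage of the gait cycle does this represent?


pct = (event_time / cycle_time) * 100
pct = (0.82 / 1.164) * 100
ratio = 0.7045
pct = 70.4467


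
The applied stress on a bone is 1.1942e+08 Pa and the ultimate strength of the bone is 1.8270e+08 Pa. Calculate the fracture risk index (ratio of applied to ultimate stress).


FRI = applied / ultimate
FRI = 1.1942e+08 / 1.8270e+08
FRI = 0.6536


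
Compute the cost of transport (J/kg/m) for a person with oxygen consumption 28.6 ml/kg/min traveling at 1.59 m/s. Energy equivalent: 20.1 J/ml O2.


Power per kg = VO2 * 20.1 / 60
Power per kg = 28.6 * 20.1 / 60 = 9.5810 W/kg
Cost = power_per_kg / speed
Cost = 9.5810 / 1.59
Cost = 6.0258


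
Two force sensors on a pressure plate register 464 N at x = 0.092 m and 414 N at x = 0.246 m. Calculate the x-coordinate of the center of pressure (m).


COP_x = (F1*x1 + F2*x2) / (F1 + F2)
COP_x = (464*0.092 + 414*0.246) / (464 + 414)
Numerator = 144.5320
Denominator = 878
COP_x = 0.1646


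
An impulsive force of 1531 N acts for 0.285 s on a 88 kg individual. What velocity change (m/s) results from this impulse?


J = F * dt = 1531 * 0.285 = 436.3350 N*s
delta_v = J / m
delta_v = 436.3350 / 88
delta_v = 4.9584


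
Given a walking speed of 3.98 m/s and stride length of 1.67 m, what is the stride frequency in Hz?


f = v / stride_length
f = 3.98 / 1.67
f = 2.3832


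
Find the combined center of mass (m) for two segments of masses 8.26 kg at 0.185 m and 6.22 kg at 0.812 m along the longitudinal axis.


COM = (m1*x1 + m2*x2) / (m1 + m2)
COM = (8.26*0.185 + 6.22*0.812) / (8.26 + 6.22)
Numerator = 6.5787
Denominator = 14.4800
COM = 0.4543


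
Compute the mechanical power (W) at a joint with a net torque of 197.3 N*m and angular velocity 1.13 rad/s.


P = M * omega
P = 197.3 * 1.13
P = 222.9490


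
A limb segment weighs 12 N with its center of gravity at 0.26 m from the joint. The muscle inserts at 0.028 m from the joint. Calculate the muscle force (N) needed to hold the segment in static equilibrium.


F_muscle = W * d_load / d_muscle
F_muscle = 12 * 0.26 / 0.028
Numerator = 3.1200
F_muscle = 111.4286


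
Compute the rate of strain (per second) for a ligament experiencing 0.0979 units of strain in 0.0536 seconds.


strain_rate = delta_strain / delta_t
strain_rate = 0.0979 / 0.0536
strain_rate = 1.8265


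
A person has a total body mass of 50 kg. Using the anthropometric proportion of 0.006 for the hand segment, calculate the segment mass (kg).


m_segment = body_mass * fraction
m_segment = 50 * 0.006
m_segment = 0.3000


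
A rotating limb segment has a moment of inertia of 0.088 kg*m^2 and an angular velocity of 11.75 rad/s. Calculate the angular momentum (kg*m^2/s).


L = I * omega
L = 0.088 * 11.75
L = 1.0340


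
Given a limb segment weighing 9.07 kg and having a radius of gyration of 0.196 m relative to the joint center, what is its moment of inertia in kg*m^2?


I = m * k^2
I = 9.07 * 0.196^2
k^2 = 0.0384
I = 0.3484


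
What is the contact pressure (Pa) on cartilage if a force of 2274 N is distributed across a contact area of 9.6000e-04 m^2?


P = F / A
P = 2274 / 9.6000e-04
P = 2.3688e+06


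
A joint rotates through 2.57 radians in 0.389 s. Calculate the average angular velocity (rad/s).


omega = delta_theta / delta_t
omega = 2.57 / 0.389
omega = 6.6067


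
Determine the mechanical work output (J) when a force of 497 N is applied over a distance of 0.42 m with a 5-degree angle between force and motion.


W = F * d * cos(theta)
theta = 5 deg = 0.0873 rad
cos(theta) = 0.9962
W = 497 * 0.42 * 0.9962
W = 207.9457


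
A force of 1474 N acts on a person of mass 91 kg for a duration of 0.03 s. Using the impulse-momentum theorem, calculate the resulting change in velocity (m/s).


J = F * dt = 1474 * 0.03 = 44.2200 N*s
delta_v = J / m
delta_v = 44.2200 / 91
delta_v = 0.4859


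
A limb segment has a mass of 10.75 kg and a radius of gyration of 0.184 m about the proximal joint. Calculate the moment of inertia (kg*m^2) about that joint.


I = m * k^2
I = 10.75 * 0.184^2
k^2 = 0.0339
I = 0.3640


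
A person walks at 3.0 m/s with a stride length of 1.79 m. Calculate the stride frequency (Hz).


f = v / stride_length
f = 3.0 / 1.79
f = 1.6760


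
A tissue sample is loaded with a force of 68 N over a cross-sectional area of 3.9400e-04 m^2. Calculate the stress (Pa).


stress = F / A
stress = 68 / 3.9400e-04
stress = 172588.8325


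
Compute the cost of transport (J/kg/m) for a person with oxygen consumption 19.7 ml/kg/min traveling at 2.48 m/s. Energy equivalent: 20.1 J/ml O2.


Power per kg = VO2 * 20.1 / 60
Power per kg = 19.7 * 20.1 / 60 = 6.5995 W/kg
Cost = power_per_kg / speed
Cost = 6.5995 / 2.48
Cost = 2.6611


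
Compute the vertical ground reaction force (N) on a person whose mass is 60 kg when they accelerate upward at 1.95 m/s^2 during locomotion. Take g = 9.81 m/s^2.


GRF = m * (g + a)
GRF = 60 * (9.81 + 1.95)
GRF = 60 * 11.7600
GRF = 705.6000


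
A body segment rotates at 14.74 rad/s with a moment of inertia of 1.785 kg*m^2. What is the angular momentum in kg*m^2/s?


L = I * omega
L = 1.785 * 14.74
L = 26.3109


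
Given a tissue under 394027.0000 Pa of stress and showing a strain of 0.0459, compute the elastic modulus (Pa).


E = stress / strain
E = 394027.0000 / 0.0459
E = 8.5845e+06


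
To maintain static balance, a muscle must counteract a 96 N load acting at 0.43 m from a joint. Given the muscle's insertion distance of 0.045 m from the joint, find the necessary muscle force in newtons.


F_muscle = W * d_load / d_muscle
F_muscle = 96 * 0.43 / 0.045
Numerator = 41.2800
F_muscle = 917.3333


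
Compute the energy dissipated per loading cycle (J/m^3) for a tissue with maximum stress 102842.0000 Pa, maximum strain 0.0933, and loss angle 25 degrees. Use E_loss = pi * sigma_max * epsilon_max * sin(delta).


E_loss = pi * sigma_max * epsilon_max * sin(delta)
delta = 25 deg = 0.4363 rad
sin(delta) = 0.4226
E_loss = pi * 102842.0000 * 0.0933 * 0.4226
E_loss = 12739.4386


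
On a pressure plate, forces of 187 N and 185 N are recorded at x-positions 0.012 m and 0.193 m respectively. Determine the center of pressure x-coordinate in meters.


COP_x = (F1*x1 + F2*x2) / (F1 + F2)
COP_x = (187*0.012 + 185*0.193) / (187 + 185)
Numerator = 37.9490
Denominator = 372
COP_x = 0.1020


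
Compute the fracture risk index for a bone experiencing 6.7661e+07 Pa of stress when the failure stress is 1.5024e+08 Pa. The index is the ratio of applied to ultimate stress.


FRI = applied / ultimate
FRI = 6.7661e+07 / 1.5024e+08
FRI = 0.4504


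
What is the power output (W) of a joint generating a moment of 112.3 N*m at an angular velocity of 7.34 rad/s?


P = M * omega
P = 112.3 * 7.34
P = 824.2820


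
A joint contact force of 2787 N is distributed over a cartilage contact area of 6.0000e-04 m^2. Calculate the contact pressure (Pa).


P = F / A
P = 2787 / 6.0000e-04
P = 4.6450e+06


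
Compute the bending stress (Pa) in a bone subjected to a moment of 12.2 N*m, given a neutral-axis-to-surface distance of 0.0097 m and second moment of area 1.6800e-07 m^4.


sigma = M * c / I
sigma = 12.2 * 0.0097 / 1.6800e-07
M * c = 0.1183
sigma = 704404.7619


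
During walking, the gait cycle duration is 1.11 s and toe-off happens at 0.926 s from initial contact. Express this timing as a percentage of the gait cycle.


pct = (event_time / cycle_time) * 100
pct = (0.926 / 1.11) * 100
ratio = 0.8342
pct = 83.4234


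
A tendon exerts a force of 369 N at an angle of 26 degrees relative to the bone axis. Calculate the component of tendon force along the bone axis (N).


F_eff = F_tendon * cos(theta)
theta = 26 deg = 0.4538 rad
cos(theta) = 0.8988
F_eff = 369 * 0.8988
F_eff = 331.6550


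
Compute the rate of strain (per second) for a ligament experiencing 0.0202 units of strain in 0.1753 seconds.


strain_rate = delta_strain / delta_t
strain_rate = 0.0202 / 0.1753
strain_rate = 0.1152


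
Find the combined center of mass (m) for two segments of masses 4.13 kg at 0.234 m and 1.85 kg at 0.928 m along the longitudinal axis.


COM = (m1*x1 + m2*x2) / (m1 + m2)
COM = (4.13*0.234 + 1.85*0.928) / (4.13 + 1.85)
Numerator = 2.6832
Denominator = 5.9800
COM = 0.4487


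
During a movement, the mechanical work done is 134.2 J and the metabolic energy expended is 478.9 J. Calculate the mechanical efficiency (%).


eta = (W_mech / E_meta) * 100
eta = (134.2 / 478.9) * 100
ratio = 0.2802
eta = 28.0226


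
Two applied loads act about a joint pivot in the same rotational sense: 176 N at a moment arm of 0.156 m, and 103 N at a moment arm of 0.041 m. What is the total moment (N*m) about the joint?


M = F1 * d1 + F2 * d2
M = 176 * 0.156 + 103 * 0.041
M = 27.4560 + 4.2230
M = 31.6790


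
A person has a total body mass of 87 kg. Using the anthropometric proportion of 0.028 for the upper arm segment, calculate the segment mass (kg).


m_segment = body_mass * fraction
m_segment = 87 * 0.028
m_segment = 2.4360


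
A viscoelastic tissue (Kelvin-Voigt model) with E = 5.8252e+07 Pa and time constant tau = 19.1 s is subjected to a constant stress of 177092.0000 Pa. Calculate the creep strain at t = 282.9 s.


epsilon(t) = (sigma/E) * (1 - exp(-t/tau))
sigma/E = 177092.0000 / 5.8252e+07 = 0.0030
exp(-t/tau) = exp(-282.9 / 19.1) = 3.6935e-07
epsilon = 0.0030 * (1 - 3.6935e-07)
epsilon = 0.0030


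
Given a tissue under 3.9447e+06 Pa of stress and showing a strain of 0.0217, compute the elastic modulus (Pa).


E = stress / strain
E = 3.9447e+06 / 0.0217
E = 1.8178e+08


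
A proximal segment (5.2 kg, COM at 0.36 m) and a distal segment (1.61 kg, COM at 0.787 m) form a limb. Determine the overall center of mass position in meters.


COM = (m1*x1 + m2*x2) / (m1 + m2)
COM = (5.2*0.36 + 1.61*0.787) / (5.2 + 1.61)
Numerator = 3.1391
Denominator = 6.8100
COM = 0.4610


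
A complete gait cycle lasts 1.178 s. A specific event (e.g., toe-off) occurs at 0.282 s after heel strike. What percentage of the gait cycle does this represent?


pct = (event_time / cycle_time) * 100
pct = (0.282 / 1.178) * 100
ratio = 0.2394
pct = 23.9389


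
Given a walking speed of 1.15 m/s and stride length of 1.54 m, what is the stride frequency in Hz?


f = v / stride_length
f = 1.15 / 1.54
f = 0.7468


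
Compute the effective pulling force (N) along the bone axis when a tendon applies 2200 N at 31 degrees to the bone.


F_eff = F_tendon * cos(theta)
theta = 31 deg = 0.5411 rad
cos(theta) = 0.8572
F_eff = 2200 * 0.8572
F_eff = 1885.7681


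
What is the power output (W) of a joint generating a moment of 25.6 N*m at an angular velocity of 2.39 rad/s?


P = M * omega
P = 25.6 * 2.39
P = 61.1840


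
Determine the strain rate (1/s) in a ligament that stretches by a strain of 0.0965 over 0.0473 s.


strain_rate = delta_strain / delta_t
strain_rate = 0.0965 / 0.0473
strain_rate = 2.0402


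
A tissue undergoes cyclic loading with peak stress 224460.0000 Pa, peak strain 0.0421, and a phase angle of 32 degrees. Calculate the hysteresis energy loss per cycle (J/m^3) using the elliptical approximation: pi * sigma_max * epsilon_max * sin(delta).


E_loss = pi * sigma_max * epsilon_max * sin(delta)
delta = 32 deg = 0.5585 rad
sin(delta) = 0.5299
E_loss = pi * 224460.0000 * 0.0421 * 0.5299
E_loss = 15731.8804


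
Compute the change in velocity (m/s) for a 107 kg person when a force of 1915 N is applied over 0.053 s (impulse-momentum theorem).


J = F * dt = 1915 * 0.053 = 101.4950 N*s
delta_v = J / m
delta_v = 101.4950 / 107
delta_v = 0.9486


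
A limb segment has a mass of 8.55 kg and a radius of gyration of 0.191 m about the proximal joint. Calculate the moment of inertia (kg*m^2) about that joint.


I = m * k^2
I = 8.55 * 0.191^2
k^2 = 0.0365
I = 0.3119


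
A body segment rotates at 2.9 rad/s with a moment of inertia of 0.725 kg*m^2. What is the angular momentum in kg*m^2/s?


L = I * omega
L = 0.725 * 2.9
L = 2.1025


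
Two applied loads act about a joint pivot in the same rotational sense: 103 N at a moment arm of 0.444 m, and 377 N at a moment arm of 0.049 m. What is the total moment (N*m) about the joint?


M = F1 * d1 + F2 * d2
M = 103 * 0.444 + 377 * 0.049
M = 45.7320 + 18.4730
M = 64.2050


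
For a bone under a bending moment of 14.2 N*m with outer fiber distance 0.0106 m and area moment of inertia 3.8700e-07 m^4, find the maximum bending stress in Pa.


sigma = M * c / I
sigma = 14.2 * 0.0106 / 3.8700e-07
M * c = 0.1505
sigma = 388940.5685


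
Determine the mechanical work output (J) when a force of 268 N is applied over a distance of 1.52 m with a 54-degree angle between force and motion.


W = F * d * cos(theta)
theta = 54 deg = 0.9425 rad
cos(theta) = 0.5878
W = 268 * 1.52 * 0.5878
W = 239.4402


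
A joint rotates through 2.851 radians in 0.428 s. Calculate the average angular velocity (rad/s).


omega = delta_theta / delta_t
omega = 2.851 / 0.428
omega = 6.6612


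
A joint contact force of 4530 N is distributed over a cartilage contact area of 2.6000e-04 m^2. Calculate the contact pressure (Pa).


P = F / A
P = 4530 / 2.6000e-04
P = 1.7423e+07


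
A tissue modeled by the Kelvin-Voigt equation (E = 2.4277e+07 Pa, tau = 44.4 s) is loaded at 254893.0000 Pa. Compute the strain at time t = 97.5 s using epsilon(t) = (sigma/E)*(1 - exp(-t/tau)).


epsilon(t) = (sigma/E) * (1 - exp(-t/tau))
sigma/E = 254893.0000 / 2.4277e+07 = 0.0105
exp(-t/tau) = exp(-97.5 / 44.4) = 0.1113
epsilon = 0.0105 * (1 - 0.1113)
epsilon = 0.0093


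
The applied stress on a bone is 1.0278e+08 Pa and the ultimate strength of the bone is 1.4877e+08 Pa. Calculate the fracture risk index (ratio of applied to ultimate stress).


FRI = applied / ultimate
FRI = 1.0278e+08 / 1.4877e+08
FRI = 0.6909


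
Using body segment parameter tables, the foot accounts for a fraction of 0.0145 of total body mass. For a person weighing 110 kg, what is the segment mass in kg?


m_segment = body_mass * fraction
m_segment = 110 * 0.0145
m_segment = 1.5950


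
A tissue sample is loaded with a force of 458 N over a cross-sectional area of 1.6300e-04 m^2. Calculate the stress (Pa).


stress = F / A
stress = 458 / 1.6300e-04
stress = 2.8098e+06


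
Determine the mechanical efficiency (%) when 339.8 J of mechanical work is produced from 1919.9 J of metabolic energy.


eta = (W_mech / E_meta) * 100
eta = (339.8 / 1919.9) * 100
ratio = 0.1770
eta = 17.6988


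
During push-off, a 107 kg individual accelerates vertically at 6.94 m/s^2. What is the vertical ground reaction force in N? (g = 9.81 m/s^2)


GRF = m * (g + a)
GRF = 107 * (9.81 + 6.94)
GRF = 107 * 16.7500
GRF = 1792.2500


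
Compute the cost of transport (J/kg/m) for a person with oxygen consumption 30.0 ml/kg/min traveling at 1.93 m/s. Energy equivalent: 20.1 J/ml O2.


Power per kg = VO2 * 20.1 / 60
Power per kg = 30.0 * 20.1 / 60 = 10.0500 W/kg
Cost = power_per_kg / speed
Cost = 10.0500 / 1.93
Cost = 5.2073


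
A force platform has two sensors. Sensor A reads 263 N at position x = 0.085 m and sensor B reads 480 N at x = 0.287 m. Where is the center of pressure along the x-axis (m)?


COP_x = (F1*x1 + F2*x2) / (F1 + F2)
COP_x = (263*0.085 + 480*0.287) / (263 + 480)
Numerator = 160.1150
Denominator = 743
COP_x = 0.2155


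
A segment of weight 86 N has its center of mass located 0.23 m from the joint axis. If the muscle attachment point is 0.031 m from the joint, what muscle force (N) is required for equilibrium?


F_muscle = W * d_load / d_muscle
F_muscle = 86 * 0.23 / 0.031
Numerator = 19.7800
F_muscle = 638.0645


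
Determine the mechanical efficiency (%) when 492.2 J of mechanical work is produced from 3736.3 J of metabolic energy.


eta = (W_mech / E_meta) * 100
eta = (492.2 / 3736.3) * 100
ratio = 0.1317
eta = 13.1735


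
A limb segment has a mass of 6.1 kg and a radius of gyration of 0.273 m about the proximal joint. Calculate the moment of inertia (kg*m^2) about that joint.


I = m * k^2
I = 6.1 * 0.273^2
k^2 = 0.0745
I = 0.4546


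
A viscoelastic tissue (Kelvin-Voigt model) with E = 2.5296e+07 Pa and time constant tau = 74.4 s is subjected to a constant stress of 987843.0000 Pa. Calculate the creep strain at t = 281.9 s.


epsilon(t) = (sigma/E) * (1 - exp(-t/tau))
sigma/E = 987843.0000 / 2.5296e+07 = 0.0391
exp(-t/tau) = exp(-281.9 / 74.4) = 0.0226
epsilon = 0.0391 * (1 - 0.0226)
epsilon = 0.0382


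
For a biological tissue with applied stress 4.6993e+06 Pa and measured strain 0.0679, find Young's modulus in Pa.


E = stress / strain
E = 4.6993e+06 / 0.0679
E = 6.9209e+07


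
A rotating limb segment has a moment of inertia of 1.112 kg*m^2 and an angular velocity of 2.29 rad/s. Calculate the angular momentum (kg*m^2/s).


L = I * omega
L = 1.112 * 2.29
L = 2.5465


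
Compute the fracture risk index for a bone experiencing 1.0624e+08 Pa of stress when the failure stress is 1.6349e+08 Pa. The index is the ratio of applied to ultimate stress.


FRI = applied / ultimate
FRI = 1.0624e+08 / 1.6349e+08
FRI = 0.6498


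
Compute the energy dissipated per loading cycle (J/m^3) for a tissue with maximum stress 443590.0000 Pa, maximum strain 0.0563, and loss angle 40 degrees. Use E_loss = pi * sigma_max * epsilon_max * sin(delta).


E_loss = pi * sigma_max * epsilon_max * sin(delta)
delta = 40 deg = 0.6981 rad
sin(delta) = 0.6428
E_loss = pi * 443590.0000 * 0.0563 * 0.6428
E_loss = 50432.1533


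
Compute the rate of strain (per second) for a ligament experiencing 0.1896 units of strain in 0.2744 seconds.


strain_rate = delta_strain / delta_t
strain_rate = 0.1896 / 0.2744
strain_rate = 0.6910


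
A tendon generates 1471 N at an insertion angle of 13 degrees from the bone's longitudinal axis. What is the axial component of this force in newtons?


F_eff = F_tendon * cos(theta)
theta = 13 deg = 0.2269 rad
cos(theta) = 0.9744
F_eff = 1471 * 0.9744
F_eff = 1433.2984


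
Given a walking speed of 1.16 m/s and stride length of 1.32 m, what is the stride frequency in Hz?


f = v / stride_length
f = 1.16 / 1.32
f = 0.8788


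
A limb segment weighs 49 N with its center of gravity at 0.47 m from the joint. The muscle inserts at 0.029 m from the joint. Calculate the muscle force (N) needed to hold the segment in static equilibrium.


F_muscle = W * d_load / d_muscle
F_muscle = 49 * 0.47 / 0.029
Numerator = 23.0300
F_muscle = 794.1379


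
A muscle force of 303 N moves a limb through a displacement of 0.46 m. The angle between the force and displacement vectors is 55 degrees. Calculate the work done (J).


W = F * d * cos(theta)
theta = 55 deg = 0.9599 rad
cos(theta) = 0.5736
W = 303 * 0.46 * 0.5736
W = 79.9451


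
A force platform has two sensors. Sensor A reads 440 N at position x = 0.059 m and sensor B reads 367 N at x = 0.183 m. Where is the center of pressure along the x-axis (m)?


COP_x = (F1*x1 + F2*x2) / (F1 + F2)
COP_x = (440*0.059 + 367*0.183) / (440 + 367)
Numerator = 93.1210
Denominator = 807
COP_x = 0.1154


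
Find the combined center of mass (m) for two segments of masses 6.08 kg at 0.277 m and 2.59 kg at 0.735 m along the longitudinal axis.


COM = (m1*x1 + m2*x2) / (m1 + m2)
COM = (6.08*0.277 + 2.59*0.735) / (6.08 + 2.59)
Numerator = 3.5878
Denominator = 8.6700
COM = 0.4138


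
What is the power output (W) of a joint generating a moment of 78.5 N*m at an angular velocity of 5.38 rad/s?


P = M * omega
P = 78.5 * 5.38
P = 422.3300


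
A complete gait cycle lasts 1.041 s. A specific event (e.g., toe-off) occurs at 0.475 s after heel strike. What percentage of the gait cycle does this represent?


pct = (event_time / cycle_time) * 100
pct = (0.475 / 1.041) * 100
ratio = 0.4563
pct = 45.6292


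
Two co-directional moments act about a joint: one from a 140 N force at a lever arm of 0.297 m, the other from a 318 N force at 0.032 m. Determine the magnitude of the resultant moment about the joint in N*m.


M = F1 * d1 + F2 * d2
M = 140 * 0.297 + 318 * 0.032
M = 41.5800 + 10.1760
M = 51.7560


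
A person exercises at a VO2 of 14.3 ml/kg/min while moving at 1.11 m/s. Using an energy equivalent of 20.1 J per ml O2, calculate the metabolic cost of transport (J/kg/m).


Power per kg = VO2 * 20.1 / 60
Power per kg = 14.3 * 20.1 / 60 = 4.7905 W/kg
Cost = power_per_kg / speed
Cost = 4.7905 / 1.11
Cost = 4.3158


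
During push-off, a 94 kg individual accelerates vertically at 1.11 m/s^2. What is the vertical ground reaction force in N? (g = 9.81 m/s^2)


GRF = m * (g + a)
GRF = 94 * (9.81 + 1.11)
GRF = 94 * 10.9200
GRF = 1026.4800


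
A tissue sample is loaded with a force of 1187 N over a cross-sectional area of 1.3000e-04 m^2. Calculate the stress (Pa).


stress = F / A
stress = 1187 / 1.3000e-04
stress = 9.1308e+06


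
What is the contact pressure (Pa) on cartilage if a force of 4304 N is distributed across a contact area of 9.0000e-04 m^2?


P = F / A
P = 4304 / 9.0000e-04
P = 4.7822e+06


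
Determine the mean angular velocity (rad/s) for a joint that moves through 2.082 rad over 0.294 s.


omega = delta_theta / delta_t
omega = 2.082 / 0.294
omega = 7.0816


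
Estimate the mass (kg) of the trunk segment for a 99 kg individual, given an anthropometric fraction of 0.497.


m_segment = body_mass * fraction
m_segment = 99 * 0.497
m_segment = 49.2030


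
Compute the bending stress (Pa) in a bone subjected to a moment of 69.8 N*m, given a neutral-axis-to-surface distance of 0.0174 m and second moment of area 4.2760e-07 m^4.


sigma = M * c / I
sigma = 69.8 * 0.0174 / 4.2760e-07
M * c = 1.2145
sigma = 2.8403e+06


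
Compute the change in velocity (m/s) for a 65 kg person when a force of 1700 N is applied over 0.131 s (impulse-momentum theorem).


J = F * dt = 1700 * 0.131 = 222.7000 N*s
delta_v = J / m
delta_v = 222.7000 / 65
delta_v = 3.4262


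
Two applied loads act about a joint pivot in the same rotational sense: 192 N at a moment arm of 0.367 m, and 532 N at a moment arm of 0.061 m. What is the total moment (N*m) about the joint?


M = F1 * d1 + F2 * d2
M = 192 * 0.367 + 532 * 0.061
M = 70.4640 + 32.4520
M = 102.9160


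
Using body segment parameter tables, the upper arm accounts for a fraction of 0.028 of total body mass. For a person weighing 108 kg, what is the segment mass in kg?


m_segment = body_mass * fraction
m_segment = 108 * 0.028
m_segment = 3.0240


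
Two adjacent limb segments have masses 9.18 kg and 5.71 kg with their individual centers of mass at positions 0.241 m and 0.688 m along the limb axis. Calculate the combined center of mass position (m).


COM = (m1*x1 + m2*x2) / (m1 + m2)
COM = (9.18*0.241 + 5.71*0.688) / (9.18 + 5.71)
Numerator = 6.1409
Denominator = 14.8900
COM = 0.4124


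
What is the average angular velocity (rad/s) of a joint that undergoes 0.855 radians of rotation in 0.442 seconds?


omega = delta_theta / delta_t
omega = 0.855 / 0.442
omega = 1.9344


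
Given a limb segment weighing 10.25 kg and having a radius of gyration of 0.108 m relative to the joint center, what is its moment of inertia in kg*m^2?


I = m * k^2
I = 10.25 * 0.108^2
k^2 = 0.0117
I = 0.1196


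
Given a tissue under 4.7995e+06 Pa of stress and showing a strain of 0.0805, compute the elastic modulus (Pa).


E = stress / strain
E = 4.7995e+06 / 0.0805
E = 5.9621e+07


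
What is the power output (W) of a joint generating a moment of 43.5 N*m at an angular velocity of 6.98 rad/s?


P = M * omega
P = 43.5 * 6.98
P = 303.6300


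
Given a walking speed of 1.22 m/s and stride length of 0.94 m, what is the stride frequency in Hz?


f = v / stride_length
f = 1.22 / 0.94
f = 1.2979


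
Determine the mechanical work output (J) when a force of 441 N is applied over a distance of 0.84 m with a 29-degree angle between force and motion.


W = F * d * cos(theta)
theta = 29 deg = 0.5061 rad
cos(theta) = 0.8746
W = 441 * 0.84 * 0.8746
W = 323.9941


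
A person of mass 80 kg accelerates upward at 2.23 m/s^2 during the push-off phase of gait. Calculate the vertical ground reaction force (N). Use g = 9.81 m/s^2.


GRF = m * (g + a)
GRF = 80 * (9.81 + 2.23)
GRF = 80 * 12.0400
GRF = 963.2000


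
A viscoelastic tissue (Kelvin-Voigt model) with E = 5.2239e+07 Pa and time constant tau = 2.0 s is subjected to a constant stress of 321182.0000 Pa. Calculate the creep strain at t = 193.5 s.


epsilon(t) = (sigma/E) * (1 - exp(-t/tau))
sigma/E = 321182.0000 / 5.2239e+07 = 0.0061
exp(-t/tau) = exp(-193.5 / 2.0) = 9.5942e-43
epsilon = 0.0061 * (1 - 9.5942e-43)
epsilon = 0.0061


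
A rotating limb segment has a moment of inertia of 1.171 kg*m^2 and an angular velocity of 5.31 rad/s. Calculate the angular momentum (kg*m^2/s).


L = I * omega
L = 1.171 * 5.31
L = 6.2180


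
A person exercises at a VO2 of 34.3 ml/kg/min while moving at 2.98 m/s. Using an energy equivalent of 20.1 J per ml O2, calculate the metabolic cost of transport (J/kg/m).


Power per kg = VO2 * 20.1 / 60
Power per kg = 34.3 * 20.1 / 60 = 11.4905 W/kg
Cost = power_per_kg / speed
Cost = 11.4905 / 2.98
Cost = 3.8559


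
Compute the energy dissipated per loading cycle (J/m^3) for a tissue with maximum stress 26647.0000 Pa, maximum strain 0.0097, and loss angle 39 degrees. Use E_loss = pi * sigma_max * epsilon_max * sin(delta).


E_loss = pi * sigma_max * epsilon_max * sin(delta)
delta = 39 deg = 0.6807 rad
sin(delta) = 0.6293
E_loss = pi * 26647.0000 * 0.0097 * 0.6293
E_loss = 511.0245


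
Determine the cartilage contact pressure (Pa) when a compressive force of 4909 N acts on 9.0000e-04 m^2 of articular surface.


P = F / A
P = 4909 / 9.0000e-04
P = 5.4544e+06


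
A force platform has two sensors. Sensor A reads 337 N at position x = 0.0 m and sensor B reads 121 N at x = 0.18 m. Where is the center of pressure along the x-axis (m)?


COP_x = (F1*x1 + F2*x2) / (F1 + F2)
COP_x = (337*0.0 + 121*0.18) / (337 + 121)
Numerator = 21.7800
Denominator = 458
COP_x = 0.0476


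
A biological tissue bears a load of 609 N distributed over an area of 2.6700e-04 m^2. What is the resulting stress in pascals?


stress = F / A
stress = 609 / 2.6700e-04
stress = 2.2809e+06


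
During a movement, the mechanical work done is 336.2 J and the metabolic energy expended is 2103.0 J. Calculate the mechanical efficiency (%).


eta = (W_mech / E_meta) * 100
eta = (336.2 / 2103.0) * 100
ratio = 0.1599
eta = 15.9867


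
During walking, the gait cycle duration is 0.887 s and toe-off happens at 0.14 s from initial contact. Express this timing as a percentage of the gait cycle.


pct = (event_time / cycle_time) * 100
pct = (0.14 / 0.887) * 100
ratio = 0.1578
pct = 15.7835


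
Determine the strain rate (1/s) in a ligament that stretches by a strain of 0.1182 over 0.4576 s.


strain_rate = delta_strain / delta_t
strain_rate = 0.1182 / 0.4576
strain_rate = 0.2583


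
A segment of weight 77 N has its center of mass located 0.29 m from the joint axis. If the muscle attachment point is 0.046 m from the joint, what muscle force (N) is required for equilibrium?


F_muscle = W * d_load / d_muscle
F_muscle = 77 * 0.29 / 0.046
Numerator = 22.3300
F_muscle = 485.4348


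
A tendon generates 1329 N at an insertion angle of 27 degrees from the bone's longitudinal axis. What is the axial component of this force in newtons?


F_eff = F_tendon * cos(theta)
theta = 27 deg = 0.4712 rad
cos(theta) = 0.8910
F_eff = 1329 * 0.8910
F_eff = 1184.1477


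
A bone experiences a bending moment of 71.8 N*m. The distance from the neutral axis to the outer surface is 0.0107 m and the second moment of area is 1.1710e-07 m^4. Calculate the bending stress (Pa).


sigma = M * c / I
sigma = 71.8 * 0.0107 / 1.1710e-07
M * c = 0.7683
sigma = 6.5607e+06


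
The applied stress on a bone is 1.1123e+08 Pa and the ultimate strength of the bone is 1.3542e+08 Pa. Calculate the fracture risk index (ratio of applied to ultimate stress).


FRI = applied / ultimate
FRI = 1.1123e+08 / 1.3542e+08
FRI = 0.8214


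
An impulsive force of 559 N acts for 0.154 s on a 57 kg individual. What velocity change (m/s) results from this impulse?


J = F * dt = 559 * 0.154 = 86.0860 N*s
delta_v = J / m
delta_v = 86.0860 / 57
delta_v = 1.5103


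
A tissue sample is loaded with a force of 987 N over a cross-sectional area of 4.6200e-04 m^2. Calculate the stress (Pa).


stress = F / A
stress = 987 / 4.6200e-04
stress = 2.1364e+06


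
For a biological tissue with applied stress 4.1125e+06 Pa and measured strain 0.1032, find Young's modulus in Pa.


E = stress / strain
E = 4.1125e+06 / 0.1032
E = 3.9850e+07


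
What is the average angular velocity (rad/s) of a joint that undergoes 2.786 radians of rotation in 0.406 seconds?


omega = delta_theta / delta_t
omega = 2.786 / 0.406
omega = 6.8621


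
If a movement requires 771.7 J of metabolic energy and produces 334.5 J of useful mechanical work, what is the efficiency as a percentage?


eta = (W_mech / E_meta) * 100
eta = (334.5 / 771.7) * 100
ratio = 0.4335
eta = 43.3459


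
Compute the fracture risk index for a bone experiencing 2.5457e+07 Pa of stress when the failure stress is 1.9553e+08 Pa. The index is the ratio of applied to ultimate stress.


FRI = applied / ultimate
FRI = 2.5457e+07 / 1.9553e+08
FRI = 0.1302


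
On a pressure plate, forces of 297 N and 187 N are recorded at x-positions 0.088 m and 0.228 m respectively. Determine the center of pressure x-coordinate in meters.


COP_x = (F1*x1 + F2*x2) / (F1 + F2)
COP_x = (297*0.088 + 187*0.228) / (297 + 187)
Numerator = 68.7720
Denominator = 484
COP_x = 0.1421


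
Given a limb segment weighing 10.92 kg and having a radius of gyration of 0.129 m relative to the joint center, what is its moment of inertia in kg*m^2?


I = m * k^2
I = 10.92 * 0.129^2
k^2 = 0.0166
I = 0.1817


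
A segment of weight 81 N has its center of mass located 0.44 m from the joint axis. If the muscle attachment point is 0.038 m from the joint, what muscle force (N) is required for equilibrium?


F_muscle = W * d_load / d_muscle
F_muscle = 81 * 0.44 / 0.038
Numerator = 35.6400
F_muscle = 937.8947


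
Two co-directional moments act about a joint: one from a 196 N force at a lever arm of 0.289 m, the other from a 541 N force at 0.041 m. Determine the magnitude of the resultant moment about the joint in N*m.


M = F1 * d1 + F2 * d2
M = 196 * 0.289 + 541 * 0.041
M = 56.6440 + 22.1810
M = 78.8250


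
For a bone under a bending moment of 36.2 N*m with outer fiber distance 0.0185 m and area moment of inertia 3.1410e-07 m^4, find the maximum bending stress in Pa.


sigma = M * c / I
sigma = 36.2 * 0.0185 / 3.1410e-07
M * c = 0.6697
sigma = 2.1321e+06


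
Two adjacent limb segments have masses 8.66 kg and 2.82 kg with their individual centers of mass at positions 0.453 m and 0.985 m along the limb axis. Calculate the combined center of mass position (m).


COM = (m1*x1 + m2*x2) / (m1 + m2)
COM = (8.66*0.453 + 2.82*0.985) / (8.66 + 2.82)
Numerator = 6.7007
Denominator = 11.4800
COM = 0.5837


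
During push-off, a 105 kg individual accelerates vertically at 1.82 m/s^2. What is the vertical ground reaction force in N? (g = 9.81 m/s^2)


GRF = m * (g + a)
GRF = 105 * (9.81 + 1.82)
GRF = 105 * 11.6300
GRF = 1221.1500


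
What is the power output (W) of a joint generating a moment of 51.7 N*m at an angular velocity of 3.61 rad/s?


P = M * omega
P = 51.7 * 3.61
P = 186.6370


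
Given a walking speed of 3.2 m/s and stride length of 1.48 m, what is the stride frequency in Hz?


f = v / stride_length
f = 3.2 / 1.48
f = 2.1622


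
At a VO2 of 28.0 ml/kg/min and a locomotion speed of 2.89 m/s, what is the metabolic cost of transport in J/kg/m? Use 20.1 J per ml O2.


Power per kg = VO2 * 20.1 / 60
Power per kg = 28.0 * 20.1 / 60 = 9.3800 W/kg
Cost = power_per_kg / speed
Cost = 9.3800 / 2.89
Cost = 3.2457


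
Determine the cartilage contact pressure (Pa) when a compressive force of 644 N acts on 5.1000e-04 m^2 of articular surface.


P = F / A
P = 644 / 5.1000e-04
P = 1.2627e+06


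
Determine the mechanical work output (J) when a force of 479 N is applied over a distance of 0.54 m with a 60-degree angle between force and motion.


W = F * d * cos(theta)
theta = 60 deg = 1.0472 rad
cos(theta) = 0.5000
W = 479 * 0.54 * 0.5000
W = 129.3300


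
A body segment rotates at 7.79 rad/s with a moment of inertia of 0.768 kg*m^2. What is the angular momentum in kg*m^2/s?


L = I * omega
L = 0.768 * 7.79
L = 5.9827


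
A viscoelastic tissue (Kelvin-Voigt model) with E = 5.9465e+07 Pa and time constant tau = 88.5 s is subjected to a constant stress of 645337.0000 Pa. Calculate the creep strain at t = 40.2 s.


epsilon(t) = (sigma/E) * (1 - exp(-t/tau))
sigma/E = 645337.0000 / 5.9465e+07 = 0.0109
exp(-t/tau) = exp(-40.2 / 88.5) = 0.6349
epsilon = 0.0109 * (1 - 0.6349)
epsilon = 0.0040


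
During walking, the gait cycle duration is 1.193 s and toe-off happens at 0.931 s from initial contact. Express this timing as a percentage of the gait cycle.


pct = (event_time / cycle_time) * 100
pct = (0.931 / 1.193) * 100
ratio = 0.7804
pct = 78.0386


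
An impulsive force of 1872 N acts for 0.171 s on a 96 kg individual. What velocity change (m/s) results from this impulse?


J = F * dt = 1872 * 0.171 = 320.1120 N*s
delta_v = J / m
delta_v = 320.1120 / 96
delta_v = 3.3345


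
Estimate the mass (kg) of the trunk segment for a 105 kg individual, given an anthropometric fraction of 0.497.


m_segment = body_mass * fraction
m_segment = 105 * 0.497
m_segment = 52.1850


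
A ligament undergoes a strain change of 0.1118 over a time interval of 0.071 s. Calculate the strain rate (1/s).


strain_rate = delta_strain / delta_t
strain_rate = 0.1118 / 0.071
strain_rate = 1.5746


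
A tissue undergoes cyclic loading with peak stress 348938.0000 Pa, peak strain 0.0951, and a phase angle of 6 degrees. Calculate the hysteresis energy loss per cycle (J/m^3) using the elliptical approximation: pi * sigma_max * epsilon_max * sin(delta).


E_loss = pi * sigma_max * epsilon_max * sin(delta)
delta = 6 deg = 0.1047 rad
sin(delta) = 0.1045
E_loss = pi * 348938.0000 * 0.0951 * 0.1045
E_loss = 10897.1574


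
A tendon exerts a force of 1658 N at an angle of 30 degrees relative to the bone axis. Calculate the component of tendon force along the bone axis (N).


F_eff = F_tendon * cos(theta)
theta = 30 deg = 0.5236 rad
cos(theta) = 0.8660
F_eff = 1658 * 0.8660
F_eff = 1435.8701


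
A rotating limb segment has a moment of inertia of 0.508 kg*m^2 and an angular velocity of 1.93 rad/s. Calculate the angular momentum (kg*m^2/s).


L = I * omega
L = 0.508 * 1.93
L = 0.9804


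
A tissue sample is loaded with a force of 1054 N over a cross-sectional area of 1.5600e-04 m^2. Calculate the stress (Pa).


stress = F / A
stress = 1054 / 1.5600e-04
stress = 6.7564e+06


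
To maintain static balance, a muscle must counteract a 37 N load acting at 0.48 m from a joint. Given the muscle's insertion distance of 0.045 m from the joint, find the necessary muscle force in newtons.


F_muscle = W * d_load / d_muscle
F_muscle = 37 * 0.48 / 0.045
Numerator = 17.7600
F_muscle = 394.6667


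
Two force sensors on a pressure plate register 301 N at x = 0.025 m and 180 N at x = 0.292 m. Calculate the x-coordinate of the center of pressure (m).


COP_x = (F1*x1 + F2*x2) / (F1 + F2)
COP_x = (301*0.025 + 180*0.292) / (301 + 180)
Numerator = 60.0850
Denominator = 481
COP_x = 0.1249


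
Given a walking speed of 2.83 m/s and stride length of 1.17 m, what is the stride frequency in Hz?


f = v / stride_length
f = 2.83 / 1.17
f = 2.4188


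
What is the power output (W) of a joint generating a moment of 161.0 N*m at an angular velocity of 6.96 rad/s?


P = M * omega
P = 161.0 * 6.96
P = 1120.5600


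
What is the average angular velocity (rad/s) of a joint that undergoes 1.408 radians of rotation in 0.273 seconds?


omega = delta_theta / delta_t
omega = 1.408 / 0.273
omega = 5.1575


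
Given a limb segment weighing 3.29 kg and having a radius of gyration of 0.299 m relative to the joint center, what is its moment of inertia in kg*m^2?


I = m * k^2
I = 3.29 * 0.299^2
k^2 = 0.0894
I = 0.2941


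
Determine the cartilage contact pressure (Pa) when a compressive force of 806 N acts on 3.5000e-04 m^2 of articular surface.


P = F / A
P = 806 / 3.5000e-04
P = 2.3029e+06
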